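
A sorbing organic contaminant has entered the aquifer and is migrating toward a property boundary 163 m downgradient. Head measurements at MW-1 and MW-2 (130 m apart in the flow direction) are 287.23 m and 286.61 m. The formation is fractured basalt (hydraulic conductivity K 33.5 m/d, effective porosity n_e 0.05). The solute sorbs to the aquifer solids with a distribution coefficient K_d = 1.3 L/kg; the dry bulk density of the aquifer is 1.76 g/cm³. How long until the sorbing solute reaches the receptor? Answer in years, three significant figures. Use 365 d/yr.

Hydraulic gradient i = (287.23 − 286.61) / 130 = 0.62 / 130 = 0.004769
Specific discharge q = 33.5 × 0.004769 = 0.1598 m/d
Average linear velocity = 0.1598 / 0.05 = 3.195 m/d
Retardation R = 1 + ρ_b·K_d/n = 1 + 1.76×1.3/0.05 = 46.76
Contaminant velocity v_c = v/R = 3.195/46.76 = 0.06834 m/d
t = L/v_c = 163/0.06834 = 2385 d
   = 2385/365 = 6.54 yr

6.54 years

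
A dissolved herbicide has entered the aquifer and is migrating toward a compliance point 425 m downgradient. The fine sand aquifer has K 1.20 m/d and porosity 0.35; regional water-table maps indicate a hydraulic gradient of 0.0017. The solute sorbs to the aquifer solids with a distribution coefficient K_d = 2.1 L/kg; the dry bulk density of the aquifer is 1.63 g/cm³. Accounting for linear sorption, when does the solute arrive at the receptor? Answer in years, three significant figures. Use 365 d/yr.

2150 years

Specific discharge q = 1.20 × 0.0017 = 0.002040 m/d
v_s = q/n_e = 0.002040/0.35 = 0.005829 m/d
Retardation R = 1 + ρ_b·K_d/n = 1 + 1.63×2.1/0.35 = 10.78
Contaminant velocity v_c = v/R = 0.005829/10.78 = 5.407e-4 m/d
t = L/v_c = 425/5.407e-4 = 786000 d
   = 786000/365 = 2150 yr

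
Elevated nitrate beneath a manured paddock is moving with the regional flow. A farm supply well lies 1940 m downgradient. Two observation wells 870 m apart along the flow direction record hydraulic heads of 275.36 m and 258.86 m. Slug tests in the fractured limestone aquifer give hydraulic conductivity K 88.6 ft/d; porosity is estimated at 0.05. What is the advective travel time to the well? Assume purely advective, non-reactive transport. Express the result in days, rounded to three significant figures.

189 days

Hydraulic gradient i = (275.36 − 258.86) / 870 = 16.50 / 870 = 0.01897
K = 88.6 ft/d × 0.3048 = 27.01 m/d
Darcy flux q = K·i = 27.01 × 0.01897 = 0.5122 m/d
v_s = q/n_e = 0.5122/0.05 = 10.24 m/d
t = L / v = 1940 / 10.24 = 189.4 d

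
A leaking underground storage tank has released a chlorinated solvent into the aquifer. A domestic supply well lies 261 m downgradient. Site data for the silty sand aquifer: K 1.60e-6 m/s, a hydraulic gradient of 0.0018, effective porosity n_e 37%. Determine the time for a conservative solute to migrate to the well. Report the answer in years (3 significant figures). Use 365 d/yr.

K = 1.60e-6 m/s × 86400 s/d = 0.1382 m/d
Specific discharge q = 0.1382 × 0.0018 = 2.488e-4 m/d
v_s = q/n_e = 2.488e-4/0.37 = 6.725e-4 m/d
t = L / v = 261 / 6.725e-4 = 388100 d
   = 388100 / 365 = 1060 yr

1060 years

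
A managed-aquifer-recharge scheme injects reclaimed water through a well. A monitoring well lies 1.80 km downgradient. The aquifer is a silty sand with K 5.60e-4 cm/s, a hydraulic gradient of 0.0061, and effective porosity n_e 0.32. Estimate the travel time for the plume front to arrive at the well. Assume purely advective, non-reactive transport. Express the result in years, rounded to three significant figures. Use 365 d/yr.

K = 5.60e-4 cm/s × 864 = 0.4838 m/d
q = Ki = 0.4838 × 0.0061 = 0.002951 m/d
Average linear velocity = 0.002951 / 0.32 = 0.009223 m/d
L = 1.80 km = 1800 m
t = L / v = 1800 / 0.009223 = 195200 d
   = 195200 / 365 = 535 yr

535 years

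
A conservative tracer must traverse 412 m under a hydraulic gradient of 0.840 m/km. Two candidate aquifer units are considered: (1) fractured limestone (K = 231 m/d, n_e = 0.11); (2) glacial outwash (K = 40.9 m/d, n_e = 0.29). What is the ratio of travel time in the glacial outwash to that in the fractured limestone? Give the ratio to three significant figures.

Unit 1 (fractured limestone): v = 231×8.4e-4/0.11 = 1.764 m/d, t = 412/1.764 = 233.6 d
Unit 2 (glacial outwash): v = 40.9×8.4e-4/0.29 = 0.1185 m/d, t = 412/0.1185 = 3478 d
t(glacial outwash) / t(fractured limestone) = 3478/233.6 = 14.9

14.9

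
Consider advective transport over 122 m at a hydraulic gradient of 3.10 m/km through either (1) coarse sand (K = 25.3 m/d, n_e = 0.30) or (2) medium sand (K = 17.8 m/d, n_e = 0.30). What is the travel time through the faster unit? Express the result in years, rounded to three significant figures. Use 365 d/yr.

Unit 1 (coarse sand): v = 25.3×0.0031/0.30 = 0.2614 m/d, t = 122/0.2614 = 466.7 d
Unit 2 (medium sand): v = 17.8×0.0031/0.30 = 0.1839 m/d, t = 122/0.1839 = 663.3 d
Faster: 466.7 d / 365 = 1.28 yr

1.28 years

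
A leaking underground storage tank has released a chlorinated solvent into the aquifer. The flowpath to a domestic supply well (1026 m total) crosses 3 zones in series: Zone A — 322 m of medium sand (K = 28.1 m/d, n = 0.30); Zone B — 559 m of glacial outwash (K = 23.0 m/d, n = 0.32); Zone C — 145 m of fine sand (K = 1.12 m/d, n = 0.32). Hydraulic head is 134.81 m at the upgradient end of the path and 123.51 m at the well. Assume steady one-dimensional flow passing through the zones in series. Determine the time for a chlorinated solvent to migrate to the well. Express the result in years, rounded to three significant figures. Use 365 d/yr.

Total head drop ΔH = 134.81 − 123.51 = 11.30 m
Steady 1-D flow in series ⇒ the Darcy flux q is identical in every zone and the zone head losses add (resistances L/K in series).
Σ(L/K) = 322/28.1 + 559/23.0 + 145/1.12 = 11.46 + 24.30 + 129.5 = 165.2 d
q = ΔH / Σ(L/K) = 11.30 / 165.2 = 0.06839 m/d (same in every zone)
Zone A: v = q/n = 0.06839/0.30 = 0.2280 m/d → t_A = 322/0.2280 = 1412 d
Zone B: v = q/n = 0.06839/0.32 = 0.2137 m/d → t_B = 559/0.2137 = 2616 d
Zone C: v = q/n = 0.06839/0.32 = 0.2137 m/d → t_C = 145/0.2137 = 678.5 d
Total t = 1412 + 2616 + 678.5 = 4707 d
   = 4707 / 365 = 12.9 yr

12.9 years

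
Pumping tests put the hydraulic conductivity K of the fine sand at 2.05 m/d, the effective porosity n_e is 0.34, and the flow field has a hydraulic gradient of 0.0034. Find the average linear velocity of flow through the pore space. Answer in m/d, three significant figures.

Specific discharge q = 2.05 × 0.0034 = 0.006970 m/d
Seepage velocity v = q / n = 0.006970 / 0.34 = 0.02050 m/d

0.0205 m/d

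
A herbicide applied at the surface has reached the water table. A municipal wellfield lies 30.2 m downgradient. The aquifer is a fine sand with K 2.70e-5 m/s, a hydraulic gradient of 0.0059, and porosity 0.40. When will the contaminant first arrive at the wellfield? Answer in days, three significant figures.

K = 2.70e-5 m/s × 86400 s/d = 2.333 m/d
Darcy flux q = K·i = 2.333 × 0.0059 = 0.01376 m/d
v = Ki/n = 2.333·0.0059/0.40 = 0.03441 m/d
t = L / v = 30.2 / 0.03441 = 877.7 d

878 days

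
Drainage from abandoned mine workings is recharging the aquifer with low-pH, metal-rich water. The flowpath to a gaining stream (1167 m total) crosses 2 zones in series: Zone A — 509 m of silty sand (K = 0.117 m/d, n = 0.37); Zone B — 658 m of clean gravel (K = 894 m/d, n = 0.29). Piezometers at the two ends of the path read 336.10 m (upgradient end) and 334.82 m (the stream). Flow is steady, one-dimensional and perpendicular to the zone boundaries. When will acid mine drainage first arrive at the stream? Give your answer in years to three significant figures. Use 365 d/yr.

3530 years

Total head drop ΔH = 336.10 − 334.82 = 1.28 m
Continuity: the same q passes through each zone, so ΔH = q·Σ(L_j/K_j) — the zones act as resistances in series.
Σ(L/K) = 509/0.117 + 658/894 = 4350 + 0.7360 = 4351 d
q = ΔH / Σ(L/K) = 1.28 / 4351 = 2.942e-4 m/d (same in every zone)
Zone A: v = q/n = 2.942e-4/0.37 = 7.951e-4 m/d → t_A = 509/7.951e-4 = 640200 d
Zone B: v = q/n = 2.942e-4/0.29 = 0.001014 m/d → t_B = 658/0.001014 = 648700 d
Total t = 640200 + 648700 = 1.289e6 d
   = 1.289e6 / 365 = 3530 yr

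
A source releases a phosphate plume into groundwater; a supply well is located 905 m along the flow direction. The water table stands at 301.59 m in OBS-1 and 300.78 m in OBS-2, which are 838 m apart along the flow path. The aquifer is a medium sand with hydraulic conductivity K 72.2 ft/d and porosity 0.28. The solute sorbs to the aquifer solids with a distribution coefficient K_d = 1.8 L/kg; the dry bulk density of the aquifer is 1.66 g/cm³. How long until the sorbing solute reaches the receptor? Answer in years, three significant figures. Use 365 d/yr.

Hydraulic gradient i = (301.59 − 300.78) / 838 = 0.81 / 838 = 9.666e-4
K = 72.2 ft/d × 0.3048 = 22.01 m/d
Specific discharge q = 22.01 × 9.666e-4 = 0.02127 m/d
v_s = q/n_e = 0.02127/0.28 = 0.07597 m/d
Retardation R = 1 + ρ_b·K_d/n = 1 + 1.66×1.8/0.28 = 11.67
Contaminant velocity v_c = v/R = 0.07597/11.67 = 0.006509 m/d
t = L/v_c = 905/0.006509 = 139000 d
   = 139000/365 = 381 yr

381 years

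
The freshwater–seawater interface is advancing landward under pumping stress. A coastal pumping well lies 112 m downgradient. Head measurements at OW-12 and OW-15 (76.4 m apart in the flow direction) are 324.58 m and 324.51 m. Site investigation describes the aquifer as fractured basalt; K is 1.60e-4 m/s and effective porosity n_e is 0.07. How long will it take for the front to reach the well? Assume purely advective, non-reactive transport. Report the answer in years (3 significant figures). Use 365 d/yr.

1.70 years

Hydraulic gradient i = (324.58 − 324.51) / 76.4 = 0.07 / 76.4 = 9.162e-4
K = 1.60e-4 m/s × 86400 s/d = 13.82 m/d
Darcy flux q = K·i = 13.82 × 9.162e-4 = 0.01267 m/d
Seepage velocity v = q / n = 0.01267 / 0.07 = 0.1809 m/d
t = L / v = 112 / 0.1809 = 619.0 d
   = 619.0 / 365 = 1.70 yr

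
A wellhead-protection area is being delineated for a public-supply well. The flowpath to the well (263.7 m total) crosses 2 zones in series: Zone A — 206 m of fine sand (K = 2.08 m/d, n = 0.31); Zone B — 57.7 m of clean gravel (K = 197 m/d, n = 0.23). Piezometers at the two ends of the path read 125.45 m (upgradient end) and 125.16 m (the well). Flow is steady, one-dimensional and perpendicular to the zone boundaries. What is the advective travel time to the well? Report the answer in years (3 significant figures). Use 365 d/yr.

72.4 years

Total head drop ΔH = 125.45 − 125.16 = 0.29 m
Steady 1-D flow in series ⇒ the Darcy flux q is identical in every zone and the zone head losses add (resistances L/K in series).
Σ(L/K) = 206/2.08 + 57.7/197 = 99.04 + 0.2929 = 99.33 d
q = ΔH / Σ(L/K) = 0.29 / 99.33 = 0.002920 m/d (same in every zone)
Zone A: v = q/n = 0.002920/0.31 = 0.009418 m/d → t_A = 206/0.009418 = 21870 d
Zone B: v = q/n = 0.002920/0.23 = 0.01269 m/d → t_B = 57.7/0.01269 = 4546 d
Total t = 21870 + 4546 = 26420 d
   = 26420 / 365 = 72.4 yr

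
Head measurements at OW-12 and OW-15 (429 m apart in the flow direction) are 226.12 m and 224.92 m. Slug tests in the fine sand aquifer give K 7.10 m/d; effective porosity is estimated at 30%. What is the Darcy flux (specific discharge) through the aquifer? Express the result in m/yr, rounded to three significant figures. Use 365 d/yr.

7.25 m/yr

Hydraulic gradient i = (226.12 − 224.92) / 429 = 1.20 / 429 = 0.002797
Darcy flux q = K·i = 7.10 × 0.002797 = 0.01986 m/d
   = 0.01986 × 365 = 7.25 m/yr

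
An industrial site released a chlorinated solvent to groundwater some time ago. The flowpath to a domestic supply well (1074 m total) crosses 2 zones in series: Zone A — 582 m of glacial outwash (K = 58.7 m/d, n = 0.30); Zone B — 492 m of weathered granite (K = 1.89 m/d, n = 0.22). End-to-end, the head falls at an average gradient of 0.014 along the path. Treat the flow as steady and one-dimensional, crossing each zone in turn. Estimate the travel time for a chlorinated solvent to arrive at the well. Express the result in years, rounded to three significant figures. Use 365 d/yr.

Steady 1-D flow in series ⇒ the Darcy flux q is identical in every zone and the zone head losses add (resistances L/K in series).
Σ(L/K) = 582/58.7 + 492/1.89 = 9.915 + 260.3 = 270.2 d
K_eq = L_total / Σ(L/K) = 1074 / 270.2 = 3.974 m/d
q = K_eq · i = 3.974 × 0.014 = 0.05564 m/d (same in every zone)
Zone A: v = q/n = 0.05564/0.30 = 0.1855 m/d → t_A = 582/0.1855 = 3138 d
Zone B: v = q/n = 0.05564/0.22 = 0.2529 m/d → t_B = 492/0.2529 = 1945 d
Total t = 3138 + 1945 = 5083 d
   = 5083 / 365 = 13.9 yr

13.9 years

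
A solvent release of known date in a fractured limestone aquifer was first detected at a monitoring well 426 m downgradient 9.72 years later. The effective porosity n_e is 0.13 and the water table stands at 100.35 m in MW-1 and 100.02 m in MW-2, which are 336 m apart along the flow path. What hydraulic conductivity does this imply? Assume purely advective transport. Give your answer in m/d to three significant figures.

Hydraulic gradient i = (100.35 − 100.02) / 336 = 0.33 / 336 = 9.821e-4
t = 9.72 years = 3548 d
v = L / t = 426 / 3548 = 0.1201 m/d
K = v · n / i = 0.1201 × 0.13 / 9.821e-4 = 15.9 m/d

15.9 m/d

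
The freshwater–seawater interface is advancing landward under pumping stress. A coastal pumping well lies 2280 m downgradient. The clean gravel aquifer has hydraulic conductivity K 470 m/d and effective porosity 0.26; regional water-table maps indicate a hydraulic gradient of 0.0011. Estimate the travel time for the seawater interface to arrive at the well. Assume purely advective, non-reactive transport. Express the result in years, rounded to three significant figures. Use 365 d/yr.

Specific discharge q = 470 × 0.0011 = 0.5170 m/d
v_s = q/n_e = 0.5170/0.26 = 1.988 m/d
t = L / v = 2280 / 1.988 = 1147 d
   = 1147 / 365 = 3.14 yr

3.14 years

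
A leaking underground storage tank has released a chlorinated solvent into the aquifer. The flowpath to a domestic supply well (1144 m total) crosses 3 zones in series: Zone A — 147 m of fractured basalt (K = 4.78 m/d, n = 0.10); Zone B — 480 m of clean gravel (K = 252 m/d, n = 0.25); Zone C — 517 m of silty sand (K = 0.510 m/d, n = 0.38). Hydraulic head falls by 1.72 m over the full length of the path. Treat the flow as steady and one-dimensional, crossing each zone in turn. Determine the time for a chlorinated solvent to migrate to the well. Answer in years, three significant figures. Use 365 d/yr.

552 years

Steady 1-D flow in series ⇒ the Darcy flux q is identical in every zone and the zone head losses add (resistances L/K in series).
Σ(L/K) = 147/4.78 + 480/252 + 517/0.510 = 30.75 + 1.905 + 1014 = 1046 d
q = ΔH / Σ(L/K) = 1.72 / 1046 = 0.001644 m/d (same in every zone)
Zone A: v = q/n = 0.001644/0.10 = 0.01644 m/d → t_A = 147/0.01644 = 8943 d
Zone B: v = q/n = 0.001644/0.25 = 0.006575 m/d → t_B = 480/0.006575 = 73000 d
Zone C: v = q/n = 0.001644/0.38 = 0.004326 m/d → t_C = 517/0.004326 = 119500 d
Total t = 8943 + 73000 + 119500 = 201500 d
   = 201500 / 365 = 552 yr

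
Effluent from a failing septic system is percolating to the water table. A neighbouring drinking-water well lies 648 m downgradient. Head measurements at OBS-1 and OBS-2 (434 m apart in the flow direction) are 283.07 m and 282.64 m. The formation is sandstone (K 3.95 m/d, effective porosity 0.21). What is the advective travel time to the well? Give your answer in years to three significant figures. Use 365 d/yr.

95.3 years

Hydraulic gradient i = (283.07 − 282.64) / 434 = 0.43 / 434 = 9.908e-4
q = Ki = 3.95 × 9.908e-4 = 0.003914 m/d
v_s = q/n_e = 0.003914/0.21 = 0.01864 m/d
t = L / v = 648 / 0.01864 = 34770 d
   = 34770 / 365 = 95.3 yr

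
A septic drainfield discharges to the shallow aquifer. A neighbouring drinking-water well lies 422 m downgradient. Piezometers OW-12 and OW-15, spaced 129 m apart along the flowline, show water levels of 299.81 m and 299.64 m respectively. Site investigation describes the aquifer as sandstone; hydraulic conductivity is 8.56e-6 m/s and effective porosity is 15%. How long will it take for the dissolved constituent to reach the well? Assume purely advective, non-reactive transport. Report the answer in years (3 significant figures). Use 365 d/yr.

Hydraulic gradient i = (299.81 − 299.64) / 129 = 0.17 / 129 = 0.001318
K = 8.56e-6 m/s × 86400 s/d = 0.7396 m/d
Darcy flux q = K·i = 0.7396 × 0.001318 = 9.746e-4 m/d
v_s = q/n_e = 9.746e-4/0.15 = 0.006498 m/d
t = L / v = 422 / 0.006498 = 64950 d
   = 64950 / 365 = 178 yr

178 years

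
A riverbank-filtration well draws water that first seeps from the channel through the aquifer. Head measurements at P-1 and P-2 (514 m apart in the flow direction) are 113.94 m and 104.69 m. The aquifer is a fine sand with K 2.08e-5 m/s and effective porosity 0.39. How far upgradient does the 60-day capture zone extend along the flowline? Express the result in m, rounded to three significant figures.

4.98 m

Hydraulic gradient i = (113.94 − 104.69) / 514 = 9.25 / 514 = 0.01800
K = 2.08e-5 m/s × 86400 s/d = 1.797 m/d
q = Ki = 1.797 × 0.01800 = 0.03234 m/d
Average linear velocity = 0.03234 / 0.39 = 0.08293 m/d
L = v × T = 0.08293 × 60 = 4.976 m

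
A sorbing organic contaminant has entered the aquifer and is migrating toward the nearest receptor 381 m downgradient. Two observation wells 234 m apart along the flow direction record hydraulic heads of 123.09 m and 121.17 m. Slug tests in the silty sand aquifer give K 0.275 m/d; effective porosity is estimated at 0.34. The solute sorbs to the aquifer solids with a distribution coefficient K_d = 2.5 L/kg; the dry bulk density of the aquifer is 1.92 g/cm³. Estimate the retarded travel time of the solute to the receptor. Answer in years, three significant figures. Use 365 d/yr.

Hydraulic gradient i = (123.09 − 121.17) / 234 = 1.92 / 234 = 0.008205
Darcy flux q = K·i = 0.275 × 0.008205 = 0.002256 m/d
v = Ki/n = 0.275·0.008205/0.34 = 0.006637 m/d
Retardation R = 1 + ρ_b·K_d/n = 1 + 1.92×2.5/0.34 = 15.12
Contaminant velocity v_c = v/R = 0.006637/15.12 = 4.390e-4 m/d
t = L/v_c = 381/4.390e-4 = 867900 d
   = 867900/365 = 2380 yr

2380 years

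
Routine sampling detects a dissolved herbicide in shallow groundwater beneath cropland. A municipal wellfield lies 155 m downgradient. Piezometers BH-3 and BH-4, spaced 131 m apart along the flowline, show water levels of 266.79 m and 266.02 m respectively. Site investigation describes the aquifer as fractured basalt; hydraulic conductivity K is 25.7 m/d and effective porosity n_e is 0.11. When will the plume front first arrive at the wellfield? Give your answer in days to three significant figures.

Hydraulic gradient i = (266.79 − 266.02) / 131 = 0.77 / 131 = 0.005878
Darcy flux q = K·i = 25.7 × 0.005878 = 0.1511 m/d
Seepage velocity v = q / n = 0.1511 / 0.11 = 1.373 m/d
t = L / v = 155 / 1.373 = 112.9 d

113 days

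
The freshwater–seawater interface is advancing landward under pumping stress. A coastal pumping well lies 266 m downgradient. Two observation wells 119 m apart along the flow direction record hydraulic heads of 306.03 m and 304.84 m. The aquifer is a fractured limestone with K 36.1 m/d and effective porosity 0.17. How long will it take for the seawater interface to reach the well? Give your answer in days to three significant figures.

125 days

Hydraulic gradient i = (306.03 − 304.84) / 119 = 1.19 / 119 = 0.01000
Darcy flux q = K·i = 36.1 × 0.01000 = 0.3610 m/d
v = Ki/n = 36.1·0.01000/0.17 = 2.124 m/d
t = L / v = 266 / 2.124 = 125.3 d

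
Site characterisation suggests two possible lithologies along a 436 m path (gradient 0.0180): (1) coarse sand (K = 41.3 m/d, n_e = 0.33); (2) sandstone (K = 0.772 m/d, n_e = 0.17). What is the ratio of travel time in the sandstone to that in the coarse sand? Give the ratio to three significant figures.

27.6

Unit 1 (coarse sand): v = 41.3×0.018/0.33 = 2.253 m/d, t = 436/2.253 = 193.5 d
Unit 2 (sandstone): v = 0.772×0.018/0.17 = 0.08174 m/d, t = 436/0.08174 = 5334 d
t(sandstone) / t(coarse sand) = 5334/193.5 = 27.6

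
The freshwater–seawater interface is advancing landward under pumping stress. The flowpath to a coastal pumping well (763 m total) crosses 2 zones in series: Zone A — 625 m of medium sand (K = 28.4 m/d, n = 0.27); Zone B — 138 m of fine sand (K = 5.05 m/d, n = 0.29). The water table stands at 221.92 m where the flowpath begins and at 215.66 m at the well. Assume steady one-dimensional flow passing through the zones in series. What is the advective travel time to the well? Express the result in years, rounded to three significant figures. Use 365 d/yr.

4.51 years

Total head drop ΔH = 221.92 − 215.66 = 6.26 m
Continuity: the same q passes through each zone, so ΔH = q·Σ(L_j/K_j) — the zones act as resistances in series.
Σ(L/K) = 625/28.4 + 138/5.05 = 22.01 + 27.33 = 49.33 d
q = ΔH / Σ(L/K) = 6.26 / 49.33 = 0.1269 m/d (same in every zone)
Zone A: v = q/n = 0.1269/0.27 = 0.4700 m/d → t_A = 625/0.4700 = 1330 d
Zone B: v = q/n = 0.1269/0.29 = 0.4376 m/d → t_B = 138/0.4376 = 315.4 d
Total t = 1330 + 315.4 = 1645 d
   = 1645 / 365 = 4.51 yr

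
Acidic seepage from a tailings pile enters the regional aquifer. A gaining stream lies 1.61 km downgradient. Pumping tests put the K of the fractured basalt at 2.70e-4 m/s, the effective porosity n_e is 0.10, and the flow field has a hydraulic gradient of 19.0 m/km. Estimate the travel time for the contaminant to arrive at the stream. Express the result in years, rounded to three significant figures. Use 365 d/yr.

K = 2.70e-4 m/s × 86400 s/d = 23.33 m/d
Darcy flux q = K·i = 23.33 × 0.019 = 0.4432 m/d
Average linear velocity = 0.4432 / 0.10 = 4.432 m/d
L = 1.61 km = 1610 m
t = L / v = 1610 / 4.432 = 363.2 d
   = 363.2 / 365 = 0.995 yr

0.995 years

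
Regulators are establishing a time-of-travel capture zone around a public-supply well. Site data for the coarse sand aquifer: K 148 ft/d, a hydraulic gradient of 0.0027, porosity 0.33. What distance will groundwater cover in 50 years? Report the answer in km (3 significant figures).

K = 148 ft/d × 0.3048 = 45.11 m/d
Darcy flux q = K·i = 45.11 × 0.0027 = 0.1218 m/d
Average linear velocity = 0.1218 / 0.33 = 0.3691 m/d
T = 50 yr × 365 = 18250 d
L = v × T = 0.3691 × 18250 = 6736 m
   = 6.74 km

6.74 km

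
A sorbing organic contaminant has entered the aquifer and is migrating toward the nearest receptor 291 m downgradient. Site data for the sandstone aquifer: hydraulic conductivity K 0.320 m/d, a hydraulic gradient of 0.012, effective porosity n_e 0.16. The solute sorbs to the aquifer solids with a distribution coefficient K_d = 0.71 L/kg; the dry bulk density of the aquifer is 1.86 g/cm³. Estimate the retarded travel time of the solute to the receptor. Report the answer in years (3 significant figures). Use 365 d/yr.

q = Ki = 0.320 × 0.012 = 0.003840 m/d
Seepage velocity v = q / n = 0.003840 / 0.16 = 0.02400 m/d
Retardation R = 1 + ρ_b·K_d/n = 1 + 1.86×0.71/0.16 = 9.254
Contaminant velocity v_c = v/R = 0.02400/9.254 = 0.002594 m/d
t = L/v_c = 291/0.002594 = 112200 d
   = 112200/365 = 307 yr

307 years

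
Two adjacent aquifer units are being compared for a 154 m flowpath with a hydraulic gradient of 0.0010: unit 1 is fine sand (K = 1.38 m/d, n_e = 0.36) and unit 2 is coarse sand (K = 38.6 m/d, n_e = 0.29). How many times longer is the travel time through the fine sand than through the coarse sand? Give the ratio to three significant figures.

34.7

Unit 1 (fine sand): v = 1.38×0.0010/0.36 = 0.003833 m/d, t = 154/0.003833 = 40170 d
Unit 2 (coarse sand): v = 38.6×0.0010/0.29 = 0.1331 m/d, t = 154/0.1331 = 1157 d
t(fine sand) / t(coarse sand) = 40170/1157 = 34.7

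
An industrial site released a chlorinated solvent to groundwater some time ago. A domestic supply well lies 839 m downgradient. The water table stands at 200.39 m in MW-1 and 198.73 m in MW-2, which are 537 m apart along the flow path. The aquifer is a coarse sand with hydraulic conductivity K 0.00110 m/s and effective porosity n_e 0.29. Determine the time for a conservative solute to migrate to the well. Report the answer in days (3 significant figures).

Hydraulic gradient i = (200.39 − 198.73) / 537 = 1.66 / 537 = 0.003091
K = 0.00110 m/s × 86400 s/d = 95.04 m/d
q = Ki = 95.04 × 0.003091 = 0.2938 m/d
v = Ki/n = 95.04·0.003091/0.29 = 1.013 m/d
t = L / v = 839 / 1.013 = 828.2 d

828 days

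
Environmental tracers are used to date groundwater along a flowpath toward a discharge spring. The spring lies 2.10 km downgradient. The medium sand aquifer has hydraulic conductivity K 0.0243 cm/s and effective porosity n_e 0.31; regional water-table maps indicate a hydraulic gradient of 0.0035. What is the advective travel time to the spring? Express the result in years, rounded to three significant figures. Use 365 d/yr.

K = 0.0243 cm/s × 864 = 21.00 m/d
Darcy flux q = K·i = 21.00 × 0.0035 = 0.07348 m/d
v = Ki/n = 21.00·0.0035/0.31 = 0.2370 m/d
L = 2.10 km = 2100 m
t = L / v = 2100 / 0.2370 = 8859 d
   = 8859 / 365 = 24.3 yr

24.3 years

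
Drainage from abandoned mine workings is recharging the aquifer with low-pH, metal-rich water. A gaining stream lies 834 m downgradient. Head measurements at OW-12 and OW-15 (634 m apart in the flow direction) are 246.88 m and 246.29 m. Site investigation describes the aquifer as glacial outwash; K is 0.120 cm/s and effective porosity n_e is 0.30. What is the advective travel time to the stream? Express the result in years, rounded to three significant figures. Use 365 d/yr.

7.10 years

Hydraulic gradient i = (246.88 − 246.29) / 634 = 0.59 / 634 = 9.306e-4
K = 0.120 cm/s × 864 = 103.7 m/d
Darcy flux q = K·i = 103.7 × 9.306e-4 = 0.09648 m/d
v = Ki/n = 103.7·9.306e-4/0.30 = 0.3216 m/d
t = L / v = 834 / 0.3216 = 2593 d
   = 2593 / 365 = 7.10 yr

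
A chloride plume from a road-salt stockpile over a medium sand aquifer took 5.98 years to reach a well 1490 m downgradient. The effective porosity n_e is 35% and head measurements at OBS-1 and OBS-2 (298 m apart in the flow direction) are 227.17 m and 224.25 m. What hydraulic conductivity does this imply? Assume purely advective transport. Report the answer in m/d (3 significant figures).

24.4 m/d

Hydraulic gradient i = (227.17 − 224.25) / 298 = 2.92 / 298 = 0.009799
t = 5.98 years = 2183 d
v = L / t = 1490 / 2183 = 0.6826 m/d
K = v · n / i = 0.6826 × 0.35 / 0.009799 = 24.4 m/d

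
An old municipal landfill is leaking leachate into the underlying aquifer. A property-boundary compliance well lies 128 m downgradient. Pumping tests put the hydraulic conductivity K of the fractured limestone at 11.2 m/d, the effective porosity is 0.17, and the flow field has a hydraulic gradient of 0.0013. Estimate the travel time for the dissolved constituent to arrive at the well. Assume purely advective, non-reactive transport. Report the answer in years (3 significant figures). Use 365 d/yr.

4.09 years

q = Ki = 11.2 × 0.0013 = 0.01456 m/d
Average linear velocity = 0.01456 / 0.17 = 0.08565 m/d
t = L / v = 128 / 0.08565 = 1495 d
   = 1495 / 365 = 4.09 yr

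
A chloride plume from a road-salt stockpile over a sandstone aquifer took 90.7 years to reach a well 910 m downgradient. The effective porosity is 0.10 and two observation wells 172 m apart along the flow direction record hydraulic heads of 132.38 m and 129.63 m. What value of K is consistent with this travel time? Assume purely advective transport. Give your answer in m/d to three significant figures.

Hydraulic gradient i = (132.38 − 129.63) / 172 = 2.75 / 172 = 0.01599
t = 90.7 years = 33110 d
v = L / t = 910 / 33110 = 0.02749 m/d
K = v · n / i = 0.02749 × 0.10 / 0.01599 = 0.172 m/d

0.172 m/d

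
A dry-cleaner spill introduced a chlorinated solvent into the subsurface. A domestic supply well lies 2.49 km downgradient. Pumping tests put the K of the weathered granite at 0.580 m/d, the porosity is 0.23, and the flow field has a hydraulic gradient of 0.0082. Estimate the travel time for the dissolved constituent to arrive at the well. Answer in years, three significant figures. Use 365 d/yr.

Specific discharge q = 0.580 × 0.0082 = 0.004756 m/d
v = Ki/n = 0.580·0.0082/0.23 = 0.02068 m/d
L = 2.49 km = 2490 m
t = L / v = 2490 / 0.02068 = 120400 d
   = 120400 / 365 = 330 yr

330 years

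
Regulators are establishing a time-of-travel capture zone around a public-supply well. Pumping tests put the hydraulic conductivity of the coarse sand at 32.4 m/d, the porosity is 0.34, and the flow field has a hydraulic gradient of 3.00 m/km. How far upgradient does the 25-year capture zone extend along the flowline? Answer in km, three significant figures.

2.61 km

Darcy flux q = K·i = 32.4 × 0.0030 = 0.09720 m/d
Average linear velocity = 0.09720 / 0.34 = 0.2859 m/d
T = 25 yr × 365 = 9125 d
L = v × T = 0.2859 × 9125 = 2609 m
   = 2.61 km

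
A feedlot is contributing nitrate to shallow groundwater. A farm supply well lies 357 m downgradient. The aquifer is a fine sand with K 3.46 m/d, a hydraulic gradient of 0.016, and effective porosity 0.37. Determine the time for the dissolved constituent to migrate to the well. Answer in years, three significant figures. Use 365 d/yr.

Darcy flux q = K·i = 3.46 × 0.016 = 0.05536 m/d
v = Ki/n = 3.46·0.016/0.37 = 0.1496 m/d
t = L / v = 357 / 0.1496 = 2386 d
   = 2386 / 365 = 6.54 yr

6.54 years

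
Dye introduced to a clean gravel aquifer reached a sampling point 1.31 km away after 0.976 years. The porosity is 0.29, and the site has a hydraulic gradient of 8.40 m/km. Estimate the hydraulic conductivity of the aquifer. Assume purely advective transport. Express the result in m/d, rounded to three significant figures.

127 m/d

t = 0.976 years = 356.2 d
L = 1.31 km = 1310 m
v = L / t = 1310 / 356.2 = 3.677 m/d
K = v · n / i = 3.677 × 0.29 / 0.0084 = 127 m/d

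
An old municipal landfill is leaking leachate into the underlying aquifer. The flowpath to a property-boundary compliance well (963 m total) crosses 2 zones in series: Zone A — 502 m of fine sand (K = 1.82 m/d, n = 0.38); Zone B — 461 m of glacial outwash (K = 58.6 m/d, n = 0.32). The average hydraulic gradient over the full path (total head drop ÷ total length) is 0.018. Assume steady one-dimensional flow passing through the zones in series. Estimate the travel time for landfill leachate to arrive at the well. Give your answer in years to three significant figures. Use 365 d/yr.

15.2 years

Steady 1-D flow in series ⇒ the Darcy flux q is identical in every zone and the zone head losses add (resistances L/K in series).
Σ(L/K) = 502/1.82 + 461/58.6 = 275.8 + 7.867 = 283.7 d
K_eq = L_total / Σ(L/K) = 963 / 283.7 = 3.395 m/d
q = K_eq · i = 3.395 × 0.018 = 0.06110 m/d (same in every zone)
Zone A: v = q/n = 0.06110/0.38 = 0.1608 m/d → t_A = 502/0.1608 = 3122 d
Zone B: v = q/n = 0.06110/0.32 = 0.1909 m/d → t_B = 461/0.1909 = 2414 d
Total t = 3122 + 2414 = 5536 d
   = 5536 / 365 = 15.2 yr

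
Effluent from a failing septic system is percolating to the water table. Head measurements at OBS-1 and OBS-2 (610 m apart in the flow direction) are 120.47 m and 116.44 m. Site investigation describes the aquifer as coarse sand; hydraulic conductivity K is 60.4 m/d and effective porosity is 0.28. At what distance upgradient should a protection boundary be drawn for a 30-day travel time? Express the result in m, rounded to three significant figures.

Hydraulic gradient i = (120.47 − 116.44) / 610 = 4.03 / 610 = 0.006607
q = Ki = 60.4 × 0.006607 = 0.3990 m/d
Seepage velocity v = q / n = 0.3990 / 0.28 = 1.425 m/d
L = v × T = 1.425 × 30 = 42.75 m

42.8 m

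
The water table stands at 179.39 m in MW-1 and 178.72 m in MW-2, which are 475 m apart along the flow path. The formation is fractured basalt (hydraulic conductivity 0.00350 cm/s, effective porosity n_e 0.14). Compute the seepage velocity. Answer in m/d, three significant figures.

Hydraulic gradient i = (179.39 − 178.72) / 475 = 0.67 / 475 = 0.001411
K = 0.00350 cm/s × 864 = 3.024 m/d
q = Ki = 3.024 × 0.001411 = 0.004265 m/d
Seepage velocity v = q / n = 0.004265 / 0.14 = 0.03047 m/d

0.0305 m/d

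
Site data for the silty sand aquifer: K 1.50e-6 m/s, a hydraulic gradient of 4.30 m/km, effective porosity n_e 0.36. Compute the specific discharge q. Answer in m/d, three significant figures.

K = 1.50e-6 m/s × 86400 s/d = 0.1296 m/d
Darcy flux q = K·i = 0.1296 × 0.0043 = 5.573e-4 m/d

5.57e-4 m/d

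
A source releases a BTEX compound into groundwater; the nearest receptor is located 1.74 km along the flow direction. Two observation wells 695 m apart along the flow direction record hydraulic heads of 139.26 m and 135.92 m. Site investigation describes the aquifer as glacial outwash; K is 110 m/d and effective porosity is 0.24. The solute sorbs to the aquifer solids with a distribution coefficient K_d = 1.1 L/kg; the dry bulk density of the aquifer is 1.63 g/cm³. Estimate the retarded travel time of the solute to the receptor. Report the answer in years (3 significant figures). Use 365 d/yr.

Hydraulic gradient i = (139.26 − 135.92) / 695 = 3.34 / 695 = 0.004806
Specific discharge q = 110 × 0.004806 = 0.5286 m/d
Seepage velocity v = q / n = 0.5286 / 0.24 = 2.203 m/d
Retardation R = 1 + ρ_b·K_d/n = 1 + 1.63×1.1/0.24 = 8.471
Contaminant velocity v_c = v/R = 2.203/8.471 = 0.2600 m/d
L = 1.74 km = 1740 m
t = L/v_c = 1740/0.2600 = 6692 d
   = 6692/365 = 18.3 yr

18.3 years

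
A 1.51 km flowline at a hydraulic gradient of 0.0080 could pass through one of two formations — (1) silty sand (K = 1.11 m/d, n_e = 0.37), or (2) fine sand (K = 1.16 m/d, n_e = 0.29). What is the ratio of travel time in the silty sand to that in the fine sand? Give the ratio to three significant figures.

Unit 1 (silty sand): v = 1.11×0.0080/0.37 = 0.02400 m/d, t = 1510/0.02400 = 62920 d
Unit 2 (fine sand): v = 1.16×0.0080/0.29 = 0.03200 m/d, t = 1510/0.03200 = 47190 d
t(silty sand) / t(fine sand) = 62920/47190 = 1.33

1.33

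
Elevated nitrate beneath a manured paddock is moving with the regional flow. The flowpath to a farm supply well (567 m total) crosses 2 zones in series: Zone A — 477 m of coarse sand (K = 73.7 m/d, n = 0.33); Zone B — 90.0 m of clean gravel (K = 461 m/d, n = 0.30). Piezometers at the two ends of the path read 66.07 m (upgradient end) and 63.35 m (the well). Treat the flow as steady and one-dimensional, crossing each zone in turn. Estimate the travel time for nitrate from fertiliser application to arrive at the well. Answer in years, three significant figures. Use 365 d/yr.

1.24 years

Total head drop ΔH = 66.07 − 63.35 = 2.72 m
Continuity: the same q passes through each zone, so ΔH = q·Σ(L_j/K_j) — the zones act as resistances in series.
Σ(L/K) = 477/73.7 + 90.0/461 = 6.472 + 0.1952 = 6.667 d
q = ΔH / Σ(L/K) = 2.72 / 6.667 = 0.4080 m/d (same in every zone)
Zone A: v = q/n = 0.4080/0.33 = 1.236 m/d → t_A = 477/1.236 = 385.9 d
Zone B: v = q/n = 0.4080/0.30 = 1.360 m/d → t_B = 90.0/1.360 = 66.18 d
Total t = 385.9 + 66.18 = 452.0 d
   = 452.0 / 365 = 1.24 yr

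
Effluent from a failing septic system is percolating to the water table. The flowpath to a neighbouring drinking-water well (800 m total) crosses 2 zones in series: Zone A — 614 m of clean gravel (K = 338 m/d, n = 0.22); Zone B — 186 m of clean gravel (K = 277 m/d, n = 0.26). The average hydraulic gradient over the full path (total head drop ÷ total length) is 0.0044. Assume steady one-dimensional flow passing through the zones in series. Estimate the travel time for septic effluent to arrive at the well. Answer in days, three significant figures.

For zones in series the flux q is common to all zones; the equivalent conductivity is the harmonic (thickness-weighted) mean, K_eq = L_total / Σ(L_j/K_j).
Σ(L/K) = 614/338 + 186/277 = 1.817 + 0.6715 = 2.488 d
K_eq = L_total / Σ(L/K) = 800 / 2.488 = 321.5 m/d
q = K_eq · i = 321.5 × 0.0044 = 1.415 m/d (same in every zone)
Zone A: v = q/n = 1.415/0.22 = 6.431 m/d → t_A = 614/6.431 = 95.48 d
Zone B: v = q/n = 1.415/0.26 = 5.441 m/d → t_B = 186/5.441 = 34.18 d
Total t = 95.48 + 34.18 = 129.7 d

130 days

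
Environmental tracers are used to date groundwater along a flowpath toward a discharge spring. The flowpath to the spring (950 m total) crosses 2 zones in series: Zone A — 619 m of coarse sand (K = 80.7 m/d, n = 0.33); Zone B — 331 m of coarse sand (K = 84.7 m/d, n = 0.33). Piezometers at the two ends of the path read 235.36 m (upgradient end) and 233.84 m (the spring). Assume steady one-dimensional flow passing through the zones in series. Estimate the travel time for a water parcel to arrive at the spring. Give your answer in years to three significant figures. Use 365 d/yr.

6.54 years

Total head drop ΔH = 235.36 − 233.84 = 1.52 m
Continuity: the same q passes through each zone, so ΔH = q·Σ(L_j/K_j) — the zones act as resistances in series.
Σ(L/K) = 619/80.7 + 331/84.7 = 7.670 + 3.908 = 11.58 d
q = ΔH / Σ(L/K) = 1.52 / 11.58 = 0.1313 m/d (same in every zone)
Zone A: v = q/n = 0.1313/0.33 = 0.3978 m/d → t_A = 619/0.3978 = 1556 d
Zone B: v = q/n = 0.1313/0.33 = 0.3978 m/d → t_B = 331/0.3978 = 832.0 d
Total t = 1556 + 832.0 = 2388 d
   = 2388 / 365 = 6.54 yr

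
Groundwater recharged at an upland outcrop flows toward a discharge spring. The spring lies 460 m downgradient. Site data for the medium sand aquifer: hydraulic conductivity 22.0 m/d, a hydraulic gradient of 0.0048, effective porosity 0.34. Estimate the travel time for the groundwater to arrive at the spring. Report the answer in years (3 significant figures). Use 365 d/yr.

4.06 years

q = Ki = 22.0 × 0.0048 = 0.1056 m/d
Average linear velocity = 0.1056 / 0.34 = 0.3106 m/d
t = L / v = 460 / 0.3106 = 1481 d
   = 1481 / 365 = 4.06 yr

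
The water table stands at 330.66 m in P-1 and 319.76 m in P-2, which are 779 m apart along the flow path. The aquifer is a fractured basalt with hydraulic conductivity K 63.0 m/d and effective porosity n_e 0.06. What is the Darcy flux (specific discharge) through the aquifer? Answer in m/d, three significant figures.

Hydraulic gradient i = (330.66 − 319.76) / 779 = 10.90 / 779 = 0.01399
Darcy flux q = K·i = 63.0 × 0.01399 = 0.8815 m/d

0.882 m/d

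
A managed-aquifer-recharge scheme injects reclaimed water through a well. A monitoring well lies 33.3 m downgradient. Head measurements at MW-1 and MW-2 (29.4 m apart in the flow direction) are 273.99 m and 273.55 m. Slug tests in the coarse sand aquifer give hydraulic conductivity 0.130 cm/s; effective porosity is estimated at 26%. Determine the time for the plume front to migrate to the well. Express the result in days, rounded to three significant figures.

5.15 days

Hydraulic gradient i = (273.99 − 273.55) / 29.4 = 0.44 / 29.4 = 0.01497
K = 0.130 cm/s × 864 = 112.3 m/d
Darcy flux q = K·i = 112.3 × 0.01497 = 1.681 m/d
v_s = q/n_e = 1.681/0.26 = 6.465 m/d
t = L / v = 33.3 / 6.465 = 5.151 d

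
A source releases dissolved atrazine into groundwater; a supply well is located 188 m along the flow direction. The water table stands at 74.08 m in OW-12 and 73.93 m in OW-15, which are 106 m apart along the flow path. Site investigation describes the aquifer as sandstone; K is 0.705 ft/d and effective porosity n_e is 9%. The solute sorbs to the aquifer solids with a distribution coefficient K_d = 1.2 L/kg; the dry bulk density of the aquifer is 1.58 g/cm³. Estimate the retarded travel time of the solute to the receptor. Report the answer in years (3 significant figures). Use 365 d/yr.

Hydraulic gradient i = (74.08 − 73.93) / 106 = 0.15 / 106 = 0.001415
K = 0.705 ft/d × 0.3048 = 0.2149 m/d
Darcy flux q = K·i = 0.2149 × 0.001415 = 3.041e-4 m/d
Average linear velocity = 3.041e-4 / 0.09 = 0.003379 m/d
Retardation R = 1 + ρ_b·K_d/n = 1 + 1.58×1.2/0.09 = 22.07
Contaminant velocity v_c = v/R = 0.003379/22.07 = 1.531e-4 m/d
t = L/v_c = 188/1.531e-4 = 1.228e6 d
   = 1.228e6/365 = 3360 yr

3360 years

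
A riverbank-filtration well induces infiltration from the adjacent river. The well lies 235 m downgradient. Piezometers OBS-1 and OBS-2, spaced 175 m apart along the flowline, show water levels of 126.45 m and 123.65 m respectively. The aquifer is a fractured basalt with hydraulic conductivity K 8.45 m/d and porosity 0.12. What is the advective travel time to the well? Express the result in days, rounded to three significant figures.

Hydraulic gradient i = (126.45 − 123.65) / 175 = 2.80 / 175 = 0.01600
Specific discharge q = 8.45 × 0.01600 = 0.1352 m/d
Seepage velocity v = q / n = 0.1352 / 0.12 = 1.127 m/d
t = L / v = 235 / 1.127 = 208.6 d

209 days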